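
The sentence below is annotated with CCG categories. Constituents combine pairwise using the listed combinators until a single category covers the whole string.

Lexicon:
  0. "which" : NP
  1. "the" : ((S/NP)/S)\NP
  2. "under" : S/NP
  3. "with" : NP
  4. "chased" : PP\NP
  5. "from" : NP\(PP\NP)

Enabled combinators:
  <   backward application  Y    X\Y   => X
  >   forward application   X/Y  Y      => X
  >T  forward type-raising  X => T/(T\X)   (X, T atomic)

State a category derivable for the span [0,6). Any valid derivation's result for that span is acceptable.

S

[0,6] S   >
  [0,4] S/NP   >
    [0,2] (S/NP)/S   <
      [0,1] "which" : NP
      [1,2] "the" : ((S/NP)/S)\NP
    [2,4] S   >
      [2,3] "under" : S/NP
      [3,4] "with" : NP
  [4,6] NP   <
    [4,5] "chased" : PP\NP
    [5,6] "from" : NP\(PP\NP)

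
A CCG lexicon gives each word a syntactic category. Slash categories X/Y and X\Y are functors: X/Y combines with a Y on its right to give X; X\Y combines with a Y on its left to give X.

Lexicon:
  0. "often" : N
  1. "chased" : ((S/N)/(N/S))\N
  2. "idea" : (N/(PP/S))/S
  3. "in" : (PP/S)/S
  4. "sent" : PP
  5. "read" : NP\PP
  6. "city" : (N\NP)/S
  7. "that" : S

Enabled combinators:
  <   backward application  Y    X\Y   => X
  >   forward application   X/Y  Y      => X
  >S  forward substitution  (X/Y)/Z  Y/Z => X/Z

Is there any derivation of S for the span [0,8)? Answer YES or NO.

YES

[0,8] S   >
  [0,4] S/N   >
    [0,2] (S/N)/(N/S)   <
      [0,1] "often" : N
      [1,2] "chased" : ((S/N)/(N/S))\N
    [2,4] N/S   >S
      [2,3] "idea" : (N/(PP/S))/S
      [3,4] "in" : (PP/S)/S
  [4,8] N   <
    [4,6] NP   <
      [4,5] "sent" : PP
      [5,6] "read" : NP\PP
    [6,8] N\NP   >
      [6,7] "city" : (N\NP)/S
      [7,8] "that" : S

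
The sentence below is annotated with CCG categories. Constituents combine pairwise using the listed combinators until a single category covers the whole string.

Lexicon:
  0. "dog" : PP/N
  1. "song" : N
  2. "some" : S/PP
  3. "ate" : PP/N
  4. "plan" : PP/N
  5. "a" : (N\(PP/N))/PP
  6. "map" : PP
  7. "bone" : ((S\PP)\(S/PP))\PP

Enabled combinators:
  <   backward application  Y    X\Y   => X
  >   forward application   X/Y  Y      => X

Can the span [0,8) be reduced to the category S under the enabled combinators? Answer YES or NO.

[0,8] S   <
  [0,2] PP   >
    [0,1] "dog" : PP/N
    [1,2] "song" : N
  [2,8] S\PP   <
    [2,3] "some" : S/PP
    [3,8] (S\PP)\(S/PP)   <
      [3,7] PP   >
        [3,4] "ate" : PP/N
        [4,7] N   <
          [4,5] "plan" : PP/N
          [5,7] N\(PP/N)   >
            [5,6] "a" : (N\(PP/N))/PP
            [6,7] "map" : PP
      [7,8] "bone" : ((S\PP)\(S/PP))\PP

YES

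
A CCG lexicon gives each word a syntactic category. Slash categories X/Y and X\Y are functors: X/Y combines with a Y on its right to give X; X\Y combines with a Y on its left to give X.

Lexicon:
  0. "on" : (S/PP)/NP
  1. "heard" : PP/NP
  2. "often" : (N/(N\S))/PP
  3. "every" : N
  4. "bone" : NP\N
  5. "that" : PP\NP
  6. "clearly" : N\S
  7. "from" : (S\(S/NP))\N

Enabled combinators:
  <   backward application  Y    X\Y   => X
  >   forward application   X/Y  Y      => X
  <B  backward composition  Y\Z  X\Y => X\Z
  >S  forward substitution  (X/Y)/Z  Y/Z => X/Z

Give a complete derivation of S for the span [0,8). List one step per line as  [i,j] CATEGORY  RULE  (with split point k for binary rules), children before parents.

[0,8] S   <
  [0,2] S/NP   >S
    [0,1] "on" : (S/PP)/NP
    [1,2] "heard" : PP/NP
  [2,8] S\(S/NP)   <
    [2,7] N   >
      [2,6] N/(N\S)   >
        [2,3] "often" : (N/(N\S))/PP
        [3,6] PP   <
          [3,5] NP   <
            [3,4] "every" : N
            [4,5] "bone" : NP\N
          [5,6] "that" : PP\NP
      [6,7] "clearly" : N\S
    [7,8] "from" : (S\(S/NP))\N

[0,1] (S/PP)/NP  lex  "on"
[1,2] PP/NP  lex  "heard"
[0,2] S/NP  >S  k=1
[2,3] (N/(N\S))/PP  lex  "often"
[3,4] N  lex  "every"
[4,5] NP\N  lex  "bone"
[3,5] NP  <  k=4
[5,6] PP\NP  lex  "that"
[3,6] PP  <  k=5
[2,6] N/(N\S)  >  k=3
[6,7] N\S  lex  "clearly"
[2,7] N  >  k=6
[7,8] (S\(S/NP))\N  lex  "from"
[2,8] S\(S/NP)  <  k=7
[0,8] S  <  k=2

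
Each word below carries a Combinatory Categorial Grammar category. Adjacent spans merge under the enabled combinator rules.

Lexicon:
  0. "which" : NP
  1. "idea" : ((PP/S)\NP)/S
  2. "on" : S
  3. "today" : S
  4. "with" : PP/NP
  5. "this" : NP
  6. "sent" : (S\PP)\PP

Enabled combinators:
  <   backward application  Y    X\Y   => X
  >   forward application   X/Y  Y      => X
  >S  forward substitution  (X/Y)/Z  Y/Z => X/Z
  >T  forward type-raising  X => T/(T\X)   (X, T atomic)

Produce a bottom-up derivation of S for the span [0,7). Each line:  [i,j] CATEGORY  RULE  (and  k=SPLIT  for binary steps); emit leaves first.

[0,7] S   <
  [0,4] PP   >
    [0,3] PP/S   <
      [0,1] "which" : NP
      [1,3] (PP/S)\NP   >
        [1,2] "idea" : ((PP/S)\NP)/S
        [2,3] "on" : S
    [3,4] "today" : S
  [4,7] S\PP   <
    [4,6] PP   >
      [4,5] "with" : PP/NP
      [5,6] "this" : NP
    [6,7] "sent" : (S\PP)\PP

[0,1] NP  lex  "which"
[1,2] ((PP/S)\NP)/S  lex  "idea"
[2,3] S  lex  "on"
[1,3] (PP/S)\NP  >  k=2
[0,3] PP/S  <  k=1
[3,4] S  lex  "today"
[0,4] PP  >  k=3
[4,5] PP/NP  lex  "with"
[5,6] NP  lex  "this"
[4,6] PP  >  k=5
[6,7] (S\PP)\PP  lex  "sent"
[4,7] S\PP  <  k=6
[0,7] S  <  k=4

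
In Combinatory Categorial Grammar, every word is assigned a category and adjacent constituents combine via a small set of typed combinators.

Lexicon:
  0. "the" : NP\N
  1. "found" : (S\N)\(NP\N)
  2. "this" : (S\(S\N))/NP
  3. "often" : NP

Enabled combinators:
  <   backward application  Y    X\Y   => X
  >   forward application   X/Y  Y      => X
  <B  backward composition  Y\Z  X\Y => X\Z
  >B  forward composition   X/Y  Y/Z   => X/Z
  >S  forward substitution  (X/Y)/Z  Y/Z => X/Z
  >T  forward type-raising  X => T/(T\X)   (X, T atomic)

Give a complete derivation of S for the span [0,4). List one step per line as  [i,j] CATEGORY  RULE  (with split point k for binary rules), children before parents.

[0,1] NP\N  lex  "the"
[1,2] (S\N)\(NP\N)  lex  "found"
[0,2] S\N  <  k=1
[2,3] (S\(S\N))/NP  lex  "this"
[3,4] NP  lex  "often"
[2,4] S\(S\N)  >  k=3
[0,4] S  <  k=2

[0,4] S   <
  [0,2] S\N   <
    [0,1] "the" : NP\N
    [1,2] "found" : (S\N)\(NP\N)
  [2,4] S\(S\N)   >
    [2,3] "this" : (S\(S\N))/NP
    [3,4] "often" : NP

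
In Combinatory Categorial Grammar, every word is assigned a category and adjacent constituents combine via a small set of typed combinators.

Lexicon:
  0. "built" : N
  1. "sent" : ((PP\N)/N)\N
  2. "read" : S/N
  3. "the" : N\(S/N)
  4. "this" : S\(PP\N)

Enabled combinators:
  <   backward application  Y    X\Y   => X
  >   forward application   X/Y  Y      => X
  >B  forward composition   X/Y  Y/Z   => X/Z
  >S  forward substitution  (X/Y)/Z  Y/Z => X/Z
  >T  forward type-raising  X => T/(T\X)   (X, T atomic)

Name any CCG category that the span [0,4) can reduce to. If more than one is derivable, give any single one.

[0,5] S   <
  [0,4] PP\N   >
    [0,2] (PP\N)/N   <
      [0,1] "built" : N
      [1,2] "sent" : ((PP\N)/N)\N
    [2,4] N   <
      [2,3] "read" : S/N
      [3,4] "the" : N\(S/N)
  [4,5] "this" : S\(PP\N)

PP\N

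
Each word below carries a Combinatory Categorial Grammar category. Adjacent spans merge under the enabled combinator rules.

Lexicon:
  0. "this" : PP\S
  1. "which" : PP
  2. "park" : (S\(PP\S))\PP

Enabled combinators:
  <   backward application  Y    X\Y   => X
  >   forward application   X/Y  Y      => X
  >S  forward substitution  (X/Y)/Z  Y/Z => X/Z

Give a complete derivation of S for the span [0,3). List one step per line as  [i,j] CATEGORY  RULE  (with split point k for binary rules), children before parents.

[0,1] PP\S  lex  "this"
[1,2] PP  lex  "which"
[2,3] (S\(PP\S))\PP  lex  "park"
[1,3] S\(PP\S)  <  k=2
[0,3] S  <  k=1

[0,3] S   <
  [0,1] "this" : PP\S
  [1,3] S\(PP\S)   <
    [1,2] "which" : PP
    [2,3] "park" : (S\(PP\S))\PP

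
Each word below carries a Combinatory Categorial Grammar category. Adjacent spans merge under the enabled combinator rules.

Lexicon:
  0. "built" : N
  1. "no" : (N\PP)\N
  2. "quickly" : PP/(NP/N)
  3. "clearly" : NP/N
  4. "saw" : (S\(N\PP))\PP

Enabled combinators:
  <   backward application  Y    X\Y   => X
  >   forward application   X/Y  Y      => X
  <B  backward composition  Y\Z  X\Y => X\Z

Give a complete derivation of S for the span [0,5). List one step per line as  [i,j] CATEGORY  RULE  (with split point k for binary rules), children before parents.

[0,1] N  lex  "built"
[1,2] (N\PP)\N  lex  "no"
[0,2] N\PP  <  k=1
[2,3] PP/(NP/N)  lex  "quickly"
[3,4] NP/N  lex  "clearly"
[2,4] PP  >  k=3
[4,5] (S\(N\PP))\PP  lex  "saw"
[2,5] S\(N\PP)  <  k=4
[0,5] S  <  k=2

[0,5] S   <
  [0,2] N\PP   <
    [0,1] "built" : N
    [1,2] "no" : (N\PP)\N
  [2,5] S\(N\PP)   <
    [2,4] PP   >
      [2,3] "quickly" : PP/(NP/N)
      [3,4] "clearly" : NP/N
    [4,5] "saw" : (S\(N\PP))\PP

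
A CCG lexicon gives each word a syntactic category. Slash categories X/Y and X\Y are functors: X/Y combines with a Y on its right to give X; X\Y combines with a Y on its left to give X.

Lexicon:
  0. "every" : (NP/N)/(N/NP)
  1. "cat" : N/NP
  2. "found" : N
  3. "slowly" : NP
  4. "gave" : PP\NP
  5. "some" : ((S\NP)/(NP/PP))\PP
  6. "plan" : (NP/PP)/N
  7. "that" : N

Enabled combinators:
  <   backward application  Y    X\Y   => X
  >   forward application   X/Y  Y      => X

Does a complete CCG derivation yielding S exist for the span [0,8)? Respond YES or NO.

YES

[0,8] S   <
  [0,3] NP   >
    [0,2] NP/N   >
      [0,1] "every" : (NP/N)/(N/NP)
      [1,2] "cat" : N/NP
    [2,3] "found" : N
  [3,8] S\NP   >
    [3,6] (S\NP)/(NP/PP)   <
      [3,5] PP   <
        [3,4] "slowly" : NP
        [4,5] "gave" : PP\NP
      [5,6] "some" : ((S\NP)/(NP/PP))\PP
    [6,8] NP/PP   >
      [6,7] "plan" : (NP/PP)/N
      [7,8] "that" : N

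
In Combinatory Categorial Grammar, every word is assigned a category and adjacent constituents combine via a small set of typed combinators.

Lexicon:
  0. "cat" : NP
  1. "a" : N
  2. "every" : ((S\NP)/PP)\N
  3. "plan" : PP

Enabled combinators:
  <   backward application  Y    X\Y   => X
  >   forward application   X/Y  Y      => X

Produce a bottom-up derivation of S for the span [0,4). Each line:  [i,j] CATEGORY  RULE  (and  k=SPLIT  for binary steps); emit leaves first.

[0,1] NP  lex  "cat"
[1,2] N  lex  "a"
[2,3] ((S\NP)/PP)\N  lex  "every"
[1,3] (S\NP)/PP  <  k=2
[3,4] PP  lex  "plan"
[1,4] S\NP  >  k=3
[0,4] S  <  k=1

[0,4] S   <
  [0,1] "cat" : NP
  [1,4] S\NP   >
    [1,3] (S\NP)/PP   <
      [1,2] "a" : N
      [2,3] "every" : ((S\NP)/PP)\N
    [3,4] "plan" : PP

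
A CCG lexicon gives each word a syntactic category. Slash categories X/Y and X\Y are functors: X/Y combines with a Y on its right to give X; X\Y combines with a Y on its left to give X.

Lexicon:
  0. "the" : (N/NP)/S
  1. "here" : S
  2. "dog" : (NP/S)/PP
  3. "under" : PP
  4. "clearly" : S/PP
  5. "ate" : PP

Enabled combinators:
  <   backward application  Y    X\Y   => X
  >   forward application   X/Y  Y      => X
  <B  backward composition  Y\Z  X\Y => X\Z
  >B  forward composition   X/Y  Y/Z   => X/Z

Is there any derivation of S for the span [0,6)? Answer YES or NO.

NO

(N/NP)/S S (NP/S)/PP PP S/PP PP
CKY chart[0,6] = {N}; S ∉ chart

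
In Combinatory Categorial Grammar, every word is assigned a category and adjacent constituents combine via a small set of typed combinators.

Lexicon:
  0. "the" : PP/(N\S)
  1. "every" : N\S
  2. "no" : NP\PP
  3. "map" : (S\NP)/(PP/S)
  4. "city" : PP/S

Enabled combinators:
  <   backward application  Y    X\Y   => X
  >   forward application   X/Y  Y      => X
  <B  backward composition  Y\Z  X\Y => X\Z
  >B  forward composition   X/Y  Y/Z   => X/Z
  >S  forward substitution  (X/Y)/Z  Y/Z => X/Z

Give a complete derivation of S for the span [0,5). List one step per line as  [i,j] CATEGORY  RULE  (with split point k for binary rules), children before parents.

[0,5] S   <
  [0,3] NP   <
    [0,2] PP   >
      [0,1] "the" : PP/(N\S)
      [1,2] "every" : N\S
    [2,3] "no" : NP\PP
  [3,5] S\NP   >
    [3,4] "map" : (S\NP)/(PP/S)
    [4,5] "city" : PP/S

[0,1] PP/(N\S)  lex  "the"
[1,2] N\S  lex  "every"
[0,2] PP  >  k=1
[2,3] NP\PP  lex  "no"
[0,3] NP  <  k=2
[3,4] (S\NP)/(PP/S)  lex  "map"
[4,5] PP/S  lex  "city"
[3,5] S\NP  >  k=4
[0,5] S  <  k=3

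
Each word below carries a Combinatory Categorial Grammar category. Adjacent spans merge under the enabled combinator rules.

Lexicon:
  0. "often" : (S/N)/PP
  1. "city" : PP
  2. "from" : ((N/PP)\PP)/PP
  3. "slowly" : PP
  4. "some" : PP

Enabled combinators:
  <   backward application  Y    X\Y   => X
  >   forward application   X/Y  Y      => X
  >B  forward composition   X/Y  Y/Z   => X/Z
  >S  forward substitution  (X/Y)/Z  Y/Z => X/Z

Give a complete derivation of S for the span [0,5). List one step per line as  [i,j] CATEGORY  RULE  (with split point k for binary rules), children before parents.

[0,1] (S/N)/PP  lex  "often"
[1,2] PP  lex  "city"
[2,3] ((N/PP)\PP)/PP  lex  "from"
[3,4] PP  lex  "slowly"
[2,4] (N/PP)\PP  >  k=3
[1,4] N/PP  <  k=2
[0,4] S/PP  >S  k=1
[4,5] PP  lex  "some"
[0,5] S  >  k=4

[0,5] S   >
  [0,4] S/PP   >S
    [0,1] "often" : (S/N)/PP
    [1,4] N/PP   <
      [1,2] "city" : PP
      [2,4] (N/PP)\PP   >
        [2,3] "from" : ((N/PP)\PP)/PP
        [3,4] "slowly" : PP
  [4,5] "some" : PP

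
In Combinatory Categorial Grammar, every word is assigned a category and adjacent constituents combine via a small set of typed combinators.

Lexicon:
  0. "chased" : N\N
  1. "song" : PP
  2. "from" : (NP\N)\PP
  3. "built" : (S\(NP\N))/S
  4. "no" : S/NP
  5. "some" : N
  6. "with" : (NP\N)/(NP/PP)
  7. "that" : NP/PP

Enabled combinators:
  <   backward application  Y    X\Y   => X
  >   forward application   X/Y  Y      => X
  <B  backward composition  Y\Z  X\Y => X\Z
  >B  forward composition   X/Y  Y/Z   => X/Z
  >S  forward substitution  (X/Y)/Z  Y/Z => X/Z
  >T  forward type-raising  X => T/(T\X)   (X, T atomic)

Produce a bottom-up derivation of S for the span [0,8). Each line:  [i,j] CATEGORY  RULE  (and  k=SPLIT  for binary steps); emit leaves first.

[0,8] S   <
  [0,3] NP\N   <B
    [0,1] "chased" : N\N
    [1,3] NP\N   <
      [1,2] "song" : PP
      [2,3] "from" : (NP\N)\PP
  [3,8] S\(NP\N)   >
    [3,4] "built" : (S\(NP\N))/S
    [4,8] S   >
      [4,5] "no" : S/NP
      [5,8] NP   >
        [5,6] NP/(NP\N)   >T
          [5,6] "some" : N
        [6,8] NP\N   >
          [6,7] "with" : (NP\N)/(NP/PP)
          [7,8] "that" : NP/PP

[0,1] N\N  lex  "chased"
[1,2] PP  lex  "song"
[2,3] (NP\N)\PP  lex  "from"
[1,3] NP\N  <  k=2
[0,3] NP\N  <B  k=1
[3,4] (S\(NP\N))/S  lex  "built"
[4,5] S/NP  lex  "no"
[5,6] N  lex  "some"
[5,6] NP/(NP\N)  >T
[6,7] (NP\N)/(NP/PP)  lex  "with"
[7,8] NP/PP  lex  "that"
[6,8] NP\N  >  k=7
[5,8] NP  >  k=6
[4,8] S  >  k=5
[3,8] S\(NP\N)  >  k=4
[0,8] S  <  k=3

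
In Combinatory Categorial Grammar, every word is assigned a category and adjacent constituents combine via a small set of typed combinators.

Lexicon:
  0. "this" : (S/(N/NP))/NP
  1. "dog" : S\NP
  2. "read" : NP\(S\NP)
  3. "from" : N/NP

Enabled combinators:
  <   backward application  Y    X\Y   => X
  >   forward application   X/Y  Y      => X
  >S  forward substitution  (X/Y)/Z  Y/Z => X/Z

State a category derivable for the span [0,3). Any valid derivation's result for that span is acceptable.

S/(N/NP)

[0,4] S   >
  [0,3] S/(N/NP)   >
    [0,1] "this" : (S/(N/NP))/NP
    [1,3] NP   <
      [1,2] "dog" : S\NP
      [2,3] "read" : NP\(S\NP)
  [3,4] "from" : N/NP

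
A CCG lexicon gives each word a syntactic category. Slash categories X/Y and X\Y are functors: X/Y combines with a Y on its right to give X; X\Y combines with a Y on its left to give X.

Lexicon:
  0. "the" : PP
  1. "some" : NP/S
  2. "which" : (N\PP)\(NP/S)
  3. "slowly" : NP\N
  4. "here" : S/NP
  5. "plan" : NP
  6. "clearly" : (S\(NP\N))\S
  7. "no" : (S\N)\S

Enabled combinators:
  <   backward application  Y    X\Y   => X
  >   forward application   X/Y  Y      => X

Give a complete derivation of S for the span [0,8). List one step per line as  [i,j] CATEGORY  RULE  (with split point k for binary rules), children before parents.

[0,1] PP  lex  "the"
[1,2] NP/S  lex  "some"
[2,3] (N\PP)\(NP/S)  lex  "which"
[1,3] N\PP  <  k=2
[0,3] N  <  k=1
[3,4] NP\N  lex  "slowly"
[4,5] S/NP  lex  "here"
[5,6] NP  lex  "plan"
[4,6] S  >  k=5
[6,7] (S\(NP\N))\S  lex  "clearly"
[4,7] S\(NP\N)  <  k=6
[3,7] S  <  k=4
[7,8] (S\N)\S  lex  "no"
[3,8] S\N  <  k=7
[0,8] S  <  k=3

[0,8] S   <
  [0,3] N   <
    [0,1] "the" : PP
    [1,3] N\PP   <
      [1,2] "some" : NP/S
      [2,3] "which" : (N\PP)\(NP/S)
  [3,8] S\N   <
    [3,7] S   <
      [3,4] "slowly" : NP\N
      [4,7] S\(NP\N)   <
        [4,6] S   >
          [4,5] "here" : S/NP
          [5,6] "plan" : NP
        [6,7] "clearly" : (S\(NP\N))\S
    [7,8] "no" : (S\N)\S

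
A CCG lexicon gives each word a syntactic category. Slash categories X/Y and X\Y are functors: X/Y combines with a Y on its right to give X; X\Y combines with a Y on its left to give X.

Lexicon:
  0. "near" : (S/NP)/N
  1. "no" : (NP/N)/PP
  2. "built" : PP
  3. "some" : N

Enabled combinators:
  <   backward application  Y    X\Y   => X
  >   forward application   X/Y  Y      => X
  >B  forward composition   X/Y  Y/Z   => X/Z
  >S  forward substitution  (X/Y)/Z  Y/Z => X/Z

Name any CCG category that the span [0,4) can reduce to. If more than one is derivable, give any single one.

S

[0,4] S   >
  [0,3] S/N   >S
    [0,1] "near" : (S/NP)/N
    [1,3] NP/N   >
      [1,2] "no" : (NP/N)/PP
      [2,3] "built" : PP
  [3,4] "some" : N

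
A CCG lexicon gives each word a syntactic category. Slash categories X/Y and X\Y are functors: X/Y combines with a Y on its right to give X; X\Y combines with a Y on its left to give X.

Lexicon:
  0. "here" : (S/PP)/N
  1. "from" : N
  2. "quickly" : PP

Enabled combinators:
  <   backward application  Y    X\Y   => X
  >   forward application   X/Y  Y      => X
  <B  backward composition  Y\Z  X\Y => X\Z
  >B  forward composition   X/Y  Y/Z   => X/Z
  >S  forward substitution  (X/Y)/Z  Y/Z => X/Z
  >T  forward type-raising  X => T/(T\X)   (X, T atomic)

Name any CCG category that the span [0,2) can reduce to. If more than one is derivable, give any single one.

S/PP

[0,3] S   >
  [0,2] S/PP   >
    [0,1] "here" : (S/PP)/N
    [1,2] "from" : N
  [2,3] "quickly" : PP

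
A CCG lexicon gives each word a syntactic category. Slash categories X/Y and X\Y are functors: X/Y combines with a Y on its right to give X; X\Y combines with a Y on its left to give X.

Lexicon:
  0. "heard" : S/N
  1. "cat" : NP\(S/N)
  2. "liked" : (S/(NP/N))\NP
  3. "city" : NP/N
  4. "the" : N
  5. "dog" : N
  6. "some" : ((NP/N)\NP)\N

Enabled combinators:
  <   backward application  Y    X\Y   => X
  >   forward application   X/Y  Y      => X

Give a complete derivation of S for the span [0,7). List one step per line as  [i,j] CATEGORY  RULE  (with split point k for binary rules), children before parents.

[0,7] S   >
  [0,3] S/(NP/N)   <
    [0,2] NP   <
      [0,1] "heard" : S/N
      [1,2] "cat" : NP\(S/N)
    [2,3] "liked" : (S/(NP/N))\NP
  [3,7] NP/N   <
    [3,5] NP   >
      [3,4] "city" : NP/N
      [4,5] "the" : N
    [5,7] (NP/N)\NP   <
      [5,6] "dog" : N
      [6,7] "some" : ((NP/N)\NP)\N

[0,1] S/N  lex  "heard"
[1,2] NP\(S/N)  lex  "cat"
[0,2] NP  <  k=1
[2,3] (S/(NP/N))\NP  lex  "liked"
[0,3] S/(NP/N)  <  k=2
[3,4] NP/N  lex  "city"
[4,5] N  lex  "the"
[3,5] NP  >  k=4
[5,6] N  lex  "dog"
[6,7] ((NP/N)\NP)\N  lex  "some"
[5,7] (NP/N)\NP  <  k=6
[3,7] NP/N  <  k=5
[0,7] S  >  k=3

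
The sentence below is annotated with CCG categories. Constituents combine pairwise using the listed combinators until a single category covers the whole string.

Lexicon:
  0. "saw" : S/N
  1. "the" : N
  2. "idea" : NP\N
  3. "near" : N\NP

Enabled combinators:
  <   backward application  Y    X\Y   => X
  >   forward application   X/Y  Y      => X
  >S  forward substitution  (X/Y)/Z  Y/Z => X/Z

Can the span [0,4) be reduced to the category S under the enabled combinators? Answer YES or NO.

YES

[0,4] S   >
  [0,1] "saw" : S/N
  [1,4] N   <
    [1,3] NP   <
      [1,2] "the" : N
      [2,3] "idea" : NP\N
    [3,4] "near" : N\NP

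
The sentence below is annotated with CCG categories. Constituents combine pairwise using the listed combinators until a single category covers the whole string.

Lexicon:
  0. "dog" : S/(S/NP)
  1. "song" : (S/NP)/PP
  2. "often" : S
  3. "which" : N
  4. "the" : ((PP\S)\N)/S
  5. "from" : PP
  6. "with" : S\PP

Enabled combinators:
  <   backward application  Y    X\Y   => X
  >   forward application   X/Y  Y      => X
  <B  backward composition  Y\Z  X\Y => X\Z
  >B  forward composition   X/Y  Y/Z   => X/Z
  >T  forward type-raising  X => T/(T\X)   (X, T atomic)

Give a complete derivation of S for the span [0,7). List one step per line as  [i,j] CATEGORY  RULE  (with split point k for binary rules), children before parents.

[0,1] S/(S/NP)  lex  "dog"
[1,2] (S/NP)/PP  lex  "song"
[0,2] S/PP  >B  k=1
[2,3] S  lex  "often"
[3,4] N  lex  "which"
[4,5] ((PP\S)\N)/S  lex  "the"
[5,6] PP  lex  "from"
[5,6] S/(S\PP)  >T
[6,7] S\PP  lex  "with"
[5,7] S  >  k=6
[4,7] (PP\S)\N  >  k=5
[3,7] PP\S  <  k=4
[2,7] PP  <  k=3
[0,7] S  >  k=2

[0,7] S   >
  [0,2] S/PP   >B
    [0,1] "dog" : S/(S/NP)
    [1,2] "song" : (S/NP)/PP
  [2,7] PP   <
    [2,3] "often" : S
    [3,7] PP\S   <
      [3,4] "which" : N
      [4,7] (PP\S)\N   >
        [4,5] "the" : ((PP\S)\N)/S
        [5,7] S   >
          [5,6] S/(S\PP)   >T
            [5,6] "from" : PP
          [6,7] "with" : S\PP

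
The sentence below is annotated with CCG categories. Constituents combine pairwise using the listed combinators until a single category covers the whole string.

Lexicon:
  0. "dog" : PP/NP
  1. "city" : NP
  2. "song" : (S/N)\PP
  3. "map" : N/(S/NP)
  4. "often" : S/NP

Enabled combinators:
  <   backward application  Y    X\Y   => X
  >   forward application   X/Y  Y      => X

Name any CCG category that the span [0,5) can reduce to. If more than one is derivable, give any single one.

S

[0,5] S   >
  [0,3] S/N   <
    [0,2] PP   >
      [0,1] "dog" : PP/NP
      [1,2] "city" : NP
    [2,3] "song" : (S/N)\PP
  [3,5] N   >
    [3,4] "map" : N/(S/NP)
    [4,5] "often" : S/NP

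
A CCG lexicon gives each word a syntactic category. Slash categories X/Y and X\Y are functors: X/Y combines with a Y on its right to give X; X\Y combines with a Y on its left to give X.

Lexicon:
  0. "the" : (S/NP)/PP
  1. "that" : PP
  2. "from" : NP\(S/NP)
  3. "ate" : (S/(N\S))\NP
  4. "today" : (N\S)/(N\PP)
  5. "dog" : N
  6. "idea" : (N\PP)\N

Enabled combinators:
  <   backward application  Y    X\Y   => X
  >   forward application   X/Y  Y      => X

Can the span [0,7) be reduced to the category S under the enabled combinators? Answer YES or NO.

YES

[0,7] S   >
  [0,4] S/(N\S)   <
    [0,3] NP   <
      [0,2] S/NP   >
        [0,1] "the" : (S/NP)/PP
        [1,2] "that" : PP
      [2,3] "from" : NP\(S/NP)
    [3,4] "ate" : (S/(N\S))\NP
  [4,7] N\S   >
    [4,5] "today" : (N\S)/(N\PP)
    [5,7] N\PP   <
      [5,6] "dog" : N
      [6,7] "idea" : (N\PP)\N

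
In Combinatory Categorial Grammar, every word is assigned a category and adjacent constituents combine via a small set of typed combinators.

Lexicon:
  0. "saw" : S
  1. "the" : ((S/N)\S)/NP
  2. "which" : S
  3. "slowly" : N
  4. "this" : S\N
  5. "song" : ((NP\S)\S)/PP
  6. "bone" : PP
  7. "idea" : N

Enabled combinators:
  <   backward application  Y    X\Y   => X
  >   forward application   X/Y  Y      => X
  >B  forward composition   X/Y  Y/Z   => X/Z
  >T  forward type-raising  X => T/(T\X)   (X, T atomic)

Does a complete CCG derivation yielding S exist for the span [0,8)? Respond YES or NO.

[0,8] S   >
  [0,7] S/N   <
    [0,1] "saw" : S
    [1,7] (S/N)\S   >
      [1,2] "the" : ((S/N)\S)/NP
      [2,7] NP   >
        [2,3] NP/(NP\S)   >T
          [2,3] "which" : S
        [3,7] NP\S   <
          [3,5] S   >
            [3,4] S/(S\N)   >T
              [3,4] "slowly" : N
            [4,5] "this" : S\N
          [5,7] (NP\S)\S   >
            [5,6] "song" : ((NP\S)\S)/PP
            [6,7] "bone" : PP
  [7,8] "idea" : N

YES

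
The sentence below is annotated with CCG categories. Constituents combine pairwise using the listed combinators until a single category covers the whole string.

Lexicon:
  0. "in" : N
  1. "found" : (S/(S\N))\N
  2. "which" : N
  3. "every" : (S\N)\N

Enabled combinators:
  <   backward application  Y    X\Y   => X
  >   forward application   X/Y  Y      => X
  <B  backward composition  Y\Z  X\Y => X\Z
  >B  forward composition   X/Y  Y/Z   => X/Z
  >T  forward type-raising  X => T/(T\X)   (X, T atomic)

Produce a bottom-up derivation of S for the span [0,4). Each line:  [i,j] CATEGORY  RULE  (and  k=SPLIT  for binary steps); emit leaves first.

[0,4] S   >
  [0,2] S/(S\N)   <
    [0,1] "in" : N
    [1,2] "found" : (S/(S\N))\N
  [2,4] S\N   <
    [2,3] "which" : N
    [3,4] "every" : (S\N)\N

[0,1] N  lex  "in"
[1,2] (S/(S\N))\N  lex  "found"
[0,2] S/(S\N)  <  k=1
[2,3] N  lex  "which"
[3,4] (S\N)\N  lex  "every"
[2,4] S\N  <  k=3
[0,4] S  >  k=2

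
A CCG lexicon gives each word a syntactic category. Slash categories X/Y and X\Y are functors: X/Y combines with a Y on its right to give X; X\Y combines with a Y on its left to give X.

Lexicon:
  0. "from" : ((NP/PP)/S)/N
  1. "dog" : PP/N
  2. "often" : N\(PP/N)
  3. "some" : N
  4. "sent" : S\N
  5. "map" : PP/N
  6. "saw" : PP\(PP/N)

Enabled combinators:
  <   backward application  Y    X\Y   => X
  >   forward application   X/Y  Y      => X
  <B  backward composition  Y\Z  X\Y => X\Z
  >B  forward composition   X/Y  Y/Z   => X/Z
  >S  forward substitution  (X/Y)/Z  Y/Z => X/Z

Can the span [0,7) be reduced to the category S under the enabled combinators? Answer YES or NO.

NO

((NP/PP)/S)/N PP/N N\(PP/N) N S\N PP/N PP\(PP/N)
CKY chart[0,7] = {NP}; S ∉ chart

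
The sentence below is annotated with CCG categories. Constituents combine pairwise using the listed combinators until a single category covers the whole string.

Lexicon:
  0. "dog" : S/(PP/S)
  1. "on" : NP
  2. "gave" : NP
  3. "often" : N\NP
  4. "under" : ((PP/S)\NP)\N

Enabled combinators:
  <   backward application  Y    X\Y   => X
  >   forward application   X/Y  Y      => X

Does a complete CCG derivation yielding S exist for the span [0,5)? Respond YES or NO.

YES

[0,5] S   >
  [0,1] "dog" : S/(PP/S)
  [1,5] PP/S   <
    [1,2] "on" : NP
    [2,5] (PP/S)\NP   <
      [2,4] N   <
        [2,3] "gave" : NP
        [3,4] "often" : N\NP
      [4,5] "under" : ((PP/S)\NP)\N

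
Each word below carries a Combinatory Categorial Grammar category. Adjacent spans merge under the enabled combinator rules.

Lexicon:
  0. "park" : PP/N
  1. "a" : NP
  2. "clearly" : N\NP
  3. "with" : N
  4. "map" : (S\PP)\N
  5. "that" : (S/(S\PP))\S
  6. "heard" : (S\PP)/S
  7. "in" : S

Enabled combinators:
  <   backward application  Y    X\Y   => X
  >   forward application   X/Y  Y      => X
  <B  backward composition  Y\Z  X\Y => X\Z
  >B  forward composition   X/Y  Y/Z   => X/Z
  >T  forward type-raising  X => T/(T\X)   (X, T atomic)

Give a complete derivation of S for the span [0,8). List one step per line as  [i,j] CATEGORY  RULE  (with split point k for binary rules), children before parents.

[0,1] PP/N  lex  "park"
[1,2] NP  lex  "a"
[2,3] N\NP  lex  "clearly"
[1,3] N  <  k=2
[0,3] PP  >  k=1
[3,4] N  lex  "with"
[4,5] (S\PP)\N  lex  "map"
[3,5] S\PP  <  k=4
[0,5] S  <  k=3
[5,6] (S/(S\PP))\S  lex  "that"
[0,6] S/(S\PP)  <  k=5
[6,7] (S\PP)/S  lex  "heard"
[7,8] S  lex  "in"
[6,8] S\PP  >  k=7
[0,8] S  >  k=6

[0,8] S   >
  [0,6] S/(S\PP)   <
    [0,5] S   <
      [0,3] PP   >
        [0,1] "park" : PP/N
        [1,3] N   <
          [1,2] "a" : NP
          [2,3] "clearly" : N\NP
      [3,5] S\PP   <
        [3,4] "with" : N
        [4,5] "map" : (S\PP)\N
    [5,6] "that" : (S/(S\PP))\S
  [6,8] S\PP   >
    [6,7] "heard" : (S\PP)/S
    [7,8] "in" : S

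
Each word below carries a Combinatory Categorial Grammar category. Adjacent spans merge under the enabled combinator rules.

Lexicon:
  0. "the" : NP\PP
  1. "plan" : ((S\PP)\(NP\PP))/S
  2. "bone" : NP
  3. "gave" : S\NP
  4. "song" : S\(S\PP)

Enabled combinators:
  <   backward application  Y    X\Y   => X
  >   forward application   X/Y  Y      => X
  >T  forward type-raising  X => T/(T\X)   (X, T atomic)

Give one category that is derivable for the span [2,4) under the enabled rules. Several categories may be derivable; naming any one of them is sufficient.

S

[0,5] S   <
  [0,4] S\PP   <
    [0,1] "the" : NP\PP
    [1,4] (S\PP)\(NP\PP)   >
      [1,2] "plan" : ((S\PP)\(NP\PP))/S
      [2,4] S   >
        [2,3] S/(S\NP)   >T
          [2,3] "bone" : NP
        [3,4] "gave" : S\NP
  [4,5] "song" : S\(S\PP)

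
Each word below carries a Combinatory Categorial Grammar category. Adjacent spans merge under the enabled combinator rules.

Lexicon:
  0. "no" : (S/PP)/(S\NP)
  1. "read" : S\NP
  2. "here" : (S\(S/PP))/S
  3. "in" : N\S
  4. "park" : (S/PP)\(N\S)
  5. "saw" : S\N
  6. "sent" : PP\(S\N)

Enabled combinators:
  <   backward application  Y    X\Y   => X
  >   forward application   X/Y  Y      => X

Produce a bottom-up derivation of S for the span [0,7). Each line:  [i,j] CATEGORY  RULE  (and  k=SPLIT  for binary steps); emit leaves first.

[0,7] S   <
  [0,2] S/PP   >
    [0,1] "no" : (S/PP)/(S\NP)
    [1,2] "read" : S\NP
  [2,7] S\(S/PP)   >
    [2,3] "here" : (S\(S/PP))/S
    [3,7] S   >
      [3,5] S/PP   <
        [3,4] "in" : N\S
        [4,5] "park" : (S/PP)\(N\S)
      [5,7] PP   <
        [5,6] "saw" : S\N
        [6,7] "sent" : PP\(S\N)

[0,1] (S/PP)/(S\NP)  lex  "no"
[1,2] S\NP  lex  "read"
[0,2] S/PP  >  k=1
[2,3] (S\(S/PP))/S  lex  "here"
[3,4] N\S  lex  "in"
[4,5] (S/PP)\(N\S)  lex  "park"
[3,5] S/PP  <  k=4
[5,6] S\N  lex  "saw"
[6,7] PP\(S\N)  lex  "sent"
[5,7] PP  <  k=6
[3,7] S  >  k=5
[2,7] S\(S/PP)  >  k=3
[0,7] S  <  k=2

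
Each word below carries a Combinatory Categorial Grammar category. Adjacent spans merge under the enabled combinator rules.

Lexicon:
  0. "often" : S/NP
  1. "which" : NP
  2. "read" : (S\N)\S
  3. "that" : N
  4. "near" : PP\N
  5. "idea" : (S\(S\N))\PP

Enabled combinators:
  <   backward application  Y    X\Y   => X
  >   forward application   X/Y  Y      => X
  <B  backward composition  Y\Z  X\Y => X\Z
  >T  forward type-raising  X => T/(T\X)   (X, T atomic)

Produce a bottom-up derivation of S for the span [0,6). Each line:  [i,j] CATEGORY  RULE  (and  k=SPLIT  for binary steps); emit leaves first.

[0,1] S/NP  lex  "often"
[1,2] NP  lex  "which"
[0,2] S  >  k=1
[2,3] (S\N)\S  lex  "read"
[0,3] S\N  <  k=2
[3,4] N  lex  "that"
[4,5] PP\N  lex  "near"
[3,5] PP  <  k=4
[5,6] (S\(S\N))\PP  lex  "idea"
[3,6] S\(S\N)  <  k=5
[0,6] S  <  k=3

[0,6] S   <
  [0,3] S\N   <
    [0,2] S   >
      [0,1] "often" : S/NP
      [1,2] "which" : NP
    [2,3] "read" : (S\N)\S
  [3,6] S\(S\N)   <
    [3,5] PP   <
      [3,4] "that" : N
      [4,5] "near" : PP\N
    [5,6] "idea" : (S\(S\N))\PP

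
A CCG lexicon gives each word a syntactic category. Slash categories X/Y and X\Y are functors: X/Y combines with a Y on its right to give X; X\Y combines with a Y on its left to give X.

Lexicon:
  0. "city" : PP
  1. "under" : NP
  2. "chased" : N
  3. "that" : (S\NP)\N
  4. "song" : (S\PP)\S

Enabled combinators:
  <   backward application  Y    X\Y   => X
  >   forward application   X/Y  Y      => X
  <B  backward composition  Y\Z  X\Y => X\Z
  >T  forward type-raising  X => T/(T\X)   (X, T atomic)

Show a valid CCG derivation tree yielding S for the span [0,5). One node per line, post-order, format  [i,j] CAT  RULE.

[0,1] PP  lex  "city"
[0,1] S/(S\PP)  >T
[1,2] NP  lex  "under"
[2,3] N  lex  "chased"
[3,4] (S\NP)\N  lex  "that"
[2,4] S\NP  <  k=3
[1,4] S  <  k=2
[4,5] (S\PP)\S  lex  "song"
[1,5] S\PP  <  k=4
[0,5] S  >  k=1

[0,5] S   >
  [0,1] S/(S\PP)   >T
    [0,1] "city" : PP
  [1,5] S\PP   <
    [1,4] S   <
      [1,2] "under" : NP
      [2,4] S\NP   <
        [2,3] "chased" : N
        [3,4] "that" : (S\NP)\N
    [4,5] "song" : (S\PP)\S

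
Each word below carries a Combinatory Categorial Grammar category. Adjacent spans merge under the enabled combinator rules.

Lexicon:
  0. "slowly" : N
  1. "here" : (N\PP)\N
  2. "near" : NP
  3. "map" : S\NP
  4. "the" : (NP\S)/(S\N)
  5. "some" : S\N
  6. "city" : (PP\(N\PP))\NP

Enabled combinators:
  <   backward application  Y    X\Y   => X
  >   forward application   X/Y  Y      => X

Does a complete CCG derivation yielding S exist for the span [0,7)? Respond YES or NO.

N (N\PP)\N NP S\NP (NP\S)/(S\N) S\N (PP\(N\PP))\NP
CKY chart[0,7] = {PP}; S ∉ chart

NO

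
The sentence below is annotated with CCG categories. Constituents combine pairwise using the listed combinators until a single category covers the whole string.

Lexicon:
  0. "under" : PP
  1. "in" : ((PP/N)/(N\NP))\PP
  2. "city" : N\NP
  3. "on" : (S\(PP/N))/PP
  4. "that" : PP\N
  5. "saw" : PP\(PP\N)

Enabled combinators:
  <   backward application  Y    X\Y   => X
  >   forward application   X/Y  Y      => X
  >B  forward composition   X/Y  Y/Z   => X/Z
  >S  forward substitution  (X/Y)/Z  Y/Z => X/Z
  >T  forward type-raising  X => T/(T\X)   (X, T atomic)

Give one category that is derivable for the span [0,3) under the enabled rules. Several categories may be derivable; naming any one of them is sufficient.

PP/N

[0,6] S   <
  [0,3] PP/N   >
    [0,2] (PP/N)/(N\NP)   <
      [0,1] "under" : PP
      [1,2] "in" : ((PP/N)/(N\NP))\PP
    [2,3] "city" : N\NP
  [3,6] S\(PP/N)   >
    [3,4] "on" : (S\(PP/N))/PP
    [4,6] PP   <
      [4,5] "that" : PP\N
      [5,6] "saw" : PP\(PP\N)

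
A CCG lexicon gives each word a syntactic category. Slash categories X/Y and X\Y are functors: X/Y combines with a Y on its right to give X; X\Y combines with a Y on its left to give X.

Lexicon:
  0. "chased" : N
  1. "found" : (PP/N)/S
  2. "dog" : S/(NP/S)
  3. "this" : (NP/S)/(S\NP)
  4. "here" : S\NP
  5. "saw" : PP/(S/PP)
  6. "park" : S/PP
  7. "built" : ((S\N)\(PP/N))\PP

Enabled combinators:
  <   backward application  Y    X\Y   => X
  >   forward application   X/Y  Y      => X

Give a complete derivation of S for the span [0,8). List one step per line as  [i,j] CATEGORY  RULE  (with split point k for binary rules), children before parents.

[0,1] N  lex  "chased"
[1,2] (PP/N)/S  lex  "found"
[2,3] S/(NP/S)  lex  "dog"
[3,4] (NP/S)/(S\NP)  lex  "this"
[4,5] S\NP  lex  "here"
[3,5] NP/S  >  k=4
[2,5] S  >  k=3
[1,5] PP/N  >  k=2
[5,6] PP/(S/PP)  lex  "saw"
[6,7] S/PP  lex  "park"
[5,7] PP  >  k=6
[7,8] ((S\N)\(PP/N))\PP  lex  "built"
[5,8] (S\N)\(PP/N)  <  k=7
[1,8] S\N  <  k=5
[0,8] S  <  k=1

[0,8] S   <
  [0,1] "chased" : N
  [1,8] S\N   <
    [1,5] PP/N   >
      [1,2] "found" : (PP/N)/S
      [2,5] S   >
        [2,3] "dog" : S/(NP/S)
        [3,5] NP/S   >
          [3,4] "this" : (NP/S)/(S\NP)
          [4,5] "here" : S\NP
    [5,8] (S\N)\(PP/N)   <
      [5,7] PP   >
        [5,6] "saw" : PP/(S/PP)
        [6,7] "park" : S/PP
      [7,8] "built" : ((S\N)\(PP/N))\PP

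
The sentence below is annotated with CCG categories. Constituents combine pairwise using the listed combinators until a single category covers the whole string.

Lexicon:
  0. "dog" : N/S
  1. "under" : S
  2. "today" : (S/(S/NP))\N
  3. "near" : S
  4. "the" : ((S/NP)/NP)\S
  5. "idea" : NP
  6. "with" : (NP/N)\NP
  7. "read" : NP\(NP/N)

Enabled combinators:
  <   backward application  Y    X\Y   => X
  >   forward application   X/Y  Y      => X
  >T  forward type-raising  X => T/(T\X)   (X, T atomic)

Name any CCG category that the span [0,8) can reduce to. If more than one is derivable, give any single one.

[0,8] S   >
  [0,3] S/(S/NP)   <
    [0,2] N   >
      [0,1] "dog" : N/S
      [1,2] "under" : S
    [2,3] "today" : (S/(S/NP))\N
  [3,8] S/NP   >
    [3,5] (S/NP)/NP   <
      [3,4] "near" : S
      [4,5] "the" : ((S/NP)/NP)\S
    [5,8] NP   <
      [5,7] NP/N   <
        [5,6] "idea" : NP
        [6,7] "with" : (NP/N)\NP
      [7,8] "read" : NP\(NP/N)

S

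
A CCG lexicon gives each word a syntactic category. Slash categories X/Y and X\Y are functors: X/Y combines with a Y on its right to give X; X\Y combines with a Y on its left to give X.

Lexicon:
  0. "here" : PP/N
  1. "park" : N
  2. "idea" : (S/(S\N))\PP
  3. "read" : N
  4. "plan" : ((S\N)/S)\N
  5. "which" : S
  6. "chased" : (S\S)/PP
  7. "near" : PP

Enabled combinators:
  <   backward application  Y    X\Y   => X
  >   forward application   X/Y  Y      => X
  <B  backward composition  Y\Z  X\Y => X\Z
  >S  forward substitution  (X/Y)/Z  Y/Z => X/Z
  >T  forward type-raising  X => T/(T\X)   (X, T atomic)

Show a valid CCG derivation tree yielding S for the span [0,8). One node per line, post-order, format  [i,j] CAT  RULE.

[0,1] PP/N  lex  "here"
[1,2] N  lex  "park"
[0,2] PP  >  k=1
[2,3] (S/(S\N))\PP  lex  "idea"
[0,3] S/(S\N)  <  k=2
[3,4] N  lex  "read"
[4,5] ((S\N)/S)\N  lex  "plan"
[3,5] (S\N)/S  <  k=4
[5,6] S  lex  "which"
[3,6] S\N  >  k=5
[6,7] (S\S)/PP  lex  "chased"
[7,8] PP  lex  "near"
[6,8] S\S  >  k=7
[3,8] S\N  <B  k=6
[0,8] S  >  k=3

[0,8] S   >
  [0,3] S/(S\N)   <
    [0,2] PP   >
      [0,1] "here" : PP/N
      [1,2] "park" : N
    [2,3] "idea" : (S/(S\N))\PP
  [3,8] S\N   <B
    [3,6] S\N   >
      [3,5] (S\N)/S   <
        [3,4] "read" : N
        [4,5] "plan" : ((S\N)/S)\N
      [5,6] "which" : S
    [6,8] S\S   >
      [6,7] "chased" : (S\S)/PP
      [7,8] "near" : PP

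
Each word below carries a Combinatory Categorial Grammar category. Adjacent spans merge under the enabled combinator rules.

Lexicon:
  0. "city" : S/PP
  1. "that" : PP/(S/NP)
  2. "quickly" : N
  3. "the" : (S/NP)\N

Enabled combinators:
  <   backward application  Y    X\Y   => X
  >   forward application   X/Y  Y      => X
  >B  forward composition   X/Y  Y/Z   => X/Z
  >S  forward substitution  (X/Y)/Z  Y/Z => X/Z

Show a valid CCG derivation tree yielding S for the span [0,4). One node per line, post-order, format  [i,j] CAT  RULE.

[0,1] S/PP  lex  "city"
[1,2] PP/(S/NP)  lex  "that"
[2,3] N  lex  "quickly"
[3,4] (S/NP)\N  lex  "the"
[2,4] S/NP  <  k=3
[1,4] PP  >  k=2
[0,4] S  >  k=1

[0,4] S   >
  [0,1] "city" : S/PP
  [1,4] PP   >
    [1,2] "that" : PP/(S/NP)
    [2,4] S/NP   <
      [2,3] "quickly" : N
      [3,4] "the" : (S/NP)\N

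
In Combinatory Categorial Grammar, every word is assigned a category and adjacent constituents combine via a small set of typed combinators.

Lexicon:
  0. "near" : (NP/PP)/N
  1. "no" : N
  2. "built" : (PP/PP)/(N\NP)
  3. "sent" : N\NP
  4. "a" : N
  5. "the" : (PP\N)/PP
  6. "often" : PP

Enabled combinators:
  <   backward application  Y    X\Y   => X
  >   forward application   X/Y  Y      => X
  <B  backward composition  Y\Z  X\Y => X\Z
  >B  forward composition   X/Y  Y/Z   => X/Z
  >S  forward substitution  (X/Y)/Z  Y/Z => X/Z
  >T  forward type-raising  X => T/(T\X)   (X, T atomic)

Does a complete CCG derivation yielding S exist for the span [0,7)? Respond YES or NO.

(NP/PP)/N N (PP/PP)/(N\NP) N\NP N (PP\N)/PP PP
CKY chart[0,7] = {N/(N\NP), NP, NP/(NP\NP), NP/(PP\PP), PP/(PP\NP), S/(S\NP)}; S ∉ chart

NO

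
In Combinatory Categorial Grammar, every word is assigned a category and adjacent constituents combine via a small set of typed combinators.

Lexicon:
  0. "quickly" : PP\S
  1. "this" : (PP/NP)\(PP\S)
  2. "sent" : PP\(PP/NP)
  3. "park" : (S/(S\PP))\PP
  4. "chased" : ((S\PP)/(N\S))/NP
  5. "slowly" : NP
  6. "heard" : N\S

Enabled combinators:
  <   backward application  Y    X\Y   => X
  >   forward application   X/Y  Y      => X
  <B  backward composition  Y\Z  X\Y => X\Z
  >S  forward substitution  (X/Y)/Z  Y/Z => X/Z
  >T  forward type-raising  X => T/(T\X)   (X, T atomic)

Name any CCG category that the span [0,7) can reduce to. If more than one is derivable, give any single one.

[0,7] S   >
  [0,4] S/(S\PP)   <
    [0,3] PP   <
      [0,2] PP/NP   <
        [0,1] "quickly" : PP\S
        [1,2] "this" : (PP/NP)\(PP\S)
      [2,3] "sent" : PP\(PP/NP)
    [3,4] "park" : (S/(S\PP))\PP
  [4,7] S\PP   >
    [4,6] (S\PP)/(N\S)   >
      [4,5] "chased" : ((S\PP)/(N\S))/NP
      [5,6] "slowly" : NP
    [6,7] "heard" : N\S

S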